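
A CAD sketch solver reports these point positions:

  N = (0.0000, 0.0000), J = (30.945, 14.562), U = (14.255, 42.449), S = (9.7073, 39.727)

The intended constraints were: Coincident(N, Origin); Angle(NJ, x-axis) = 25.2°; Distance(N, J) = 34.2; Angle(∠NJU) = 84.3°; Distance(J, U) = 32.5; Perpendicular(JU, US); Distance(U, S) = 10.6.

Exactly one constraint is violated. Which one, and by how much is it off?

Distance(U, S) = 10.6 — off by 5.30.

N = (0.00, 0.00) ✓; NJ at 25.20° ✓; |NJ| = 34.20 ✓; ∠NJU = 84.30° ✓; |JU| = 32.50 ✓; ∠(JU, US) = 90.00° ✓; |US| = 5.300 ✗.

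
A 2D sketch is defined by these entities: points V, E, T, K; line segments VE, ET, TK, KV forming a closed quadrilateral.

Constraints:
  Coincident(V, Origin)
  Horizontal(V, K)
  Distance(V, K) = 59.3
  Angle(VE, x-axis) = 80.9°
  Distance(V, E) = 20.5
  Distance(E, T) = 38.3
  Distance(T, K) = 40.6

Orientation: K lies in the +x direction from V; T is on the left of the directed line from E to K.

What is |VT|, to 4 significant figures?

52.07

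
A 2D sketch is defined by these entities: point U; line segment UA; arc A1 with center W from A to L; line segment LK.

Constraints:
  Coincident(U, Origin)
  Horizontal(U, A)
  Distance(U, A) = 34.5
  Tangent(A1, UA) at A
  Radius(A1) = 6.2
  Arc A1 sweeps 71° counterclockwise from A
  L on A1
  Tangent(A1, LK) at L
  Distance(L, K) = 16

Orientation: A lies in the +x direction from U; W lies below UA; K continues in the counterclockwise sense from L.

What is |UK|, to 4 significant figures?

30.36

U is at the origin; U and A share the same y with |UA| = 34.5 and A on the +x side, so A = (34.50, 0.000). A1 meets UA tangentially, so WA is at right angles to UA, so W = A + (0, -6.2) = (34.50, -6.200). On A1, A sits at bearing 90° from W; a 71° counterclockwise sweep puts L at bearing 161°, so L = W + 6.2·(cos 161°, sin 161°) = (28.64, -4.181). Since A1 is tangent to LK there, WL ⟂ LK, so LK runs along (−sin 161°, cos 161°); with |LK| = 16.0, K = (23.43, -19.31). Then |UK| = |K − U| = 30.36.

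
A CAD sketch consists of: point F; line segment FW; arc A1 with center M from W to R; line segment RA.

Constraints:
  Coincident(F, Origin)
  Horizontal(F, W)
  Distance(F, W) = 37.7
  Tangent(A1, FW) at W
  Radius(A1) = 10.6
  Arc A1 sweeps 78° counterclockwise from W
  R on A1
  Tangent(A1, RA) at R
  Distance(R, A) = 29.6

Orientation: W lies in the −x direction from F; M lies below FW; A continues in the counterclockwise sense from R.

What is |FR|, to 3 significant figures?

48.8

A1 meets FW tangentially, so MW is at right angles to FW, so M = W + (0, -10.6) = (-37.7, -10.6). On A1, W sits at bearing 90° from M; a 78° counterclockwise sweep puts R at bearing 168°, so R = M + 10.6·(cos 168°, sin 168°) = (-48.1, -8.40). Then |FR| = |R − F| = 48.8.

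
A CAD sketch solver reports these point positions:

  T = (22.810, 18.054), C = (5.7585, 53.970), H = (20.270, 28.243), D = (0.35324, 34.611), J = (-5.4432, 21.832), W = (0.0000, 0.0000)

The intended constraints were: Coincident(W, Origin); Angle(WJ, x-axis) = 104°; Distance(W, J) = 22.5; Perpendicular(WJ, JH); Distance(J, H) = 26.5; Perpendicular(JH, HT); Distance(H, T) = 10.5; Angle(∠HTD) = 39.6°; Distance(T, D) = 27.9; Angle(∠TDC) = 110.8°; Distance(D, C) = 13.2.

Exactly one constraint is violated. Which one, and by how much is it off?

Distance(D, C) = 13.2 — off by 6.90.

W = (0.00, 0.00) ✓; WJ at 104.0° ✓; |WJ| = 22.50 ✓; ∠(WJ, JH) = 90.00° ✓; |JH| = 26.50 ✓; ∠(JH, HT) = 90.00° ✓; |HT| = 10.50 ✓; ∠HTD = 39.60° ✓; |TD| = 27.90 ✓; ∠TDC = 110.8° ✓; |DC| = 20.10 ✗.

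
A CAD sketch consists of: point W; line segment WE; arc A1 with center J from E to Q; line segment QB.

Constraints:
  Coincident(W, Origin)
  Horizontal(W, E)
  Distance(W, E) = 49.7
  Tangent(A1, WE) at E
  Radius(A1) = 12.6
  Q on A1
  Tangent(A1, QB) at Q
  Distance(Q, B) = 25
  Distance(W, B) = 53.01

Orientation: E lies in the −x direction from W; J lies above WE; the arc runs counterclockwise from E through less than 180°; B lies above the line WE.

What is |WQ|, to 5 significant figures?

39.210

Checks: |JQ| = 12.60 ✓; ∠(JQ, QB) = 90.00° ✓; |QB| = 25.00 ✓; |WB| = 53.01 ✓.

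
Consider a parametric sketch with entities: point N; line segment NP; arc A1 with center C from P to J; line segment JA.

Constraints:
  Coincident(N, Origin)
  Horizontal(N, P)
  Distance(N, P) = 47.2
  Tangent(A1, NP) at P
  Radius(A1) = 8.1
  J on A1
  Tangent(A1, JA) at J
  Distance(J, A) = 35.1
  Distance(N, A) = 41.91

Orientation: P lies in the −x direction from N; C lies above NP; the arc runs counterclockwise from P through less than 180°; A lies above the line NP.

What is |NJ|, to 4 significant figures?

40.32

N is at the origin; N and P share the same y with |NP| = 47.2 and P on the −x side, so P = (-47.20, 0.000). Tangency of A1 to NP means the radius CP is perpendicular to NP, so C = P + (0, 8.1) = (-47.20, 8.100). Since CJ ⟂ JA (tangency), |CA| = √(8.1² + 35.1²) = 36.02 regardless of where J sits on A1. So A lies on both circle(N, 41.91) and circle(C, 36.02); the above-NP intersection is A = (-23.16, 34.93). J is the foot of the tangent from A: J = (-40.11, 4.190).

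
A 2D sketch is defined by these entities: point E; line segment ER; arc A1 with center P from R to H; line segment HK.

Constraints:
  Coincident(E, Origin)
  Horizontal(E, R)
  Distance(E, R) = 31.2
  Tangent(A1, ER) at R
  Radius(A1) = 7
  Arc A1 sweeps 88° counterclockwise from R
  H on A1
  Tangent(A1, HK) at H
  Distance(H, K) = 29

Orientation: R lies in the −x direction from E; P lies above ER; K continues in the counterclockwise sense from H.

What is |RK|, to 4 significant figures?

36.62

On A1, R sits at bearing -90° from P; an 88° counterclockwise sweep puts H at bearing -2°, so H = P + 7.0·(cos -2°, sin -2°) = (-24.20, 6.756). A1 meets HK tangentially, so PH is at right angles to HK, so HK runs along (−sin -2°, cos -2°); with |HK| = 29.0, K = (-23.19, 35.74). Then |RK| = |K − R| = 36.62.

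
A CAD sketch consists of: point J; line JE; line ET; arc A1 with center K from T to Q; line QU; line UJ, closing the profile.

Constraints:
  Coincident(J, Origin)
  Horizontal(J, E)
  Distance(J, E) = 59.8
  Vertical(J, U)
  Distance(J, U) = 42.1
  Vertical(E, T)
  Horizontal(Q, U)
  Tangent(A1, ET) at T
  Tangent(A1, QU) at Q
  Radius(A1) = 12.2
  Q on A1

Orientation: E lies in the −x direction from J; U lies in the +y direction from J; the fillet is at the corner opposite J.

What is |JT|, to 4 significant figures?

66.86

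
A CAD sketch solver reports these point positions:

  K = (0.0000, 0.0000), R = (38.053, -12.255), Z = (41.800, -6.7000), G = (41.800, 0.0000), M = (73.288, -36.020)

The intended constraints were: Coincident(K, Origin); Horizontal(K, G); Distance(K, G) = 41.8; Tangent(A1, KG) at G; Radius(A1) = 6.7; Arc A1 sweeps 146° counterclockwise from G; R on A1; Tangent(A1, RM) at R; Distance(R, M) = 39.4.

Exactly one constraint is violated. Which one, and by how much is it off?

Distance(R, M) = 39.4 — off by 3.10.

K = (0.00, 0.00) ✓; K.y = 0.00, G.y = 0.00 ✓; |KG| = 41.80 ✓; ∠(ZG, GK) = 90.00° ✓; |ZG| = 6.700 ✓; bearing(Z→R) − bearing(Z→G) = 146.0° ✓; |ZR| = 6.701 ✓; ∠(ZR, RM) = 90.00° ✓; |RM| = 42.50 ✗.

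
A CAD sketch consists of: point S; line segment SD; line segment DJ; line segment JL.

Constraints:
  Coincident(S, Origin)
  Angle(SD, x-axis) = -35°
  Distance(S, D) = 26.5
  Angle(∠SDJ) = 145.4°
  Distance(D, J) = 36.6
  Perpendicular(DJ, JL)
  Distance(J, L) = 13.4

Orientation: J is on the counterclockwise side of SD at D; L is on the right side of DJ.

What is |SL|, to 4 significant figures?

64.97

S is at the origin; SD runs at -35.0° with length 26.5, so D = 26.5·(cos -35.0°, sin -35.0°) = (21.71, -15.20). ∠SDJ = 145.4°, so DJ runs at -35.0° + (180° − 145.4°) = -0.4000° from the x-axis; with |DJ| = 36.6, J = D + 36.6·(cos -0.4000°, sin -0.4000°) = (58.31, -15.46). DJ ⟂ JL; with |JL| = 13.4 on the right of DJ, L = J + 13.4·(-0.006981, -1.000) = (58.21, -28.85). Then |SL| = |L − S| = 64.97.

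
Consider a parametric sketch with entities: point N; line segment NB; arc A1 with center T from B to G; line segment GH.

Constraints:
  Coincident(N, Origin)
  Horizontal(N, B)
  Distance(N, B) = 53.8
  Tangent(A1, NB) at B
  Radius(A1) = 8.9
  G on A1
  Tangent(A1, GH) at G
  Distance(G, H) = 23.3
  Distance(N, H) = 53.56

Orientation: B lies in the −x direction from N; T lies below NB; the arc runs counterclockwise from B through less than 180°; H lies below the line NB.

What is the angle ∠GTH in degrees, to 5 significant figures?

69.094°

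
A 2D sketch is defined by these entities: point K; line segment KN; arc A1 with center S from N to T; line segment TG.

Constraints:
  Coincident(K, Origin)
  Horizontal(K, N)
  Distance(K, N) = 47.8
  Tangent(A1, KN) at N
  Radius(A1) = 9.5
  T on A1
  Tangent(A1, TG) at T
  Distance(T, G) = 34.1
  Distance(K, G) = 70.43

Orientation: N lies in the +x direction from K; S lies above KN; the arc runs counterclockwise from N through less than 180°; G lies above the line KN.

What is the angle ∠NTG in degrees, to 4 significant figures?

133.0°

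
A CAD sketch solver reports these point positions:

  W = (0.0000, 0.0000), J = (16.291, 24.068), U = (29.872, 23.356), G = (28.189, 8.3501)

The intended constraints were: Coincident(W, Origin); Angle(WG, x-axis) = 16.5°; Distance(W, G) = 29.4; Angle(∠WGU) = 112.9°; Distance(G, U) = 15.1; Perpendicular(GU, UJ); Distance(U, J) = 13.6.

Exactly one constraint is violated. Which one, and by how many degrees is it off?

Perpendicular(GU, UJ) — off by 3.40°.

W = (0.00, 0.00) ✓; WG at 16.50° ✓; |WG| = 29.40 ✓; ∠WGU = 112.9° ✓; |GU| = 15.10 ✓; ∠(GU, UJ) = 93.40° ✗; |UJ| = 13.60 ✓.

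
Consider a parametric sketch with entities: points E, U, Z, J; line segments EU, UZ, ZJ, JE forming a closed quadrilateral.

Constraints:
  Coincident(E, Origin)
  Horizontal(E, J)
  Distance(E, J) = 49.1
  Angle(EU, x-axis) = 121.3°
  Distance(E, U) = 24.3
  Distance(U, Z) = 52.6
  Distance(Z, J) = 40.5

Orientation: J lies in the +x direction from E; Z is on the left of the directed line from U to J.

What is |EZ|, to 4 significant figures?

53.37

Checks: |UZ| = 52.60 ✓; |ZJ| = 40.50 ✓.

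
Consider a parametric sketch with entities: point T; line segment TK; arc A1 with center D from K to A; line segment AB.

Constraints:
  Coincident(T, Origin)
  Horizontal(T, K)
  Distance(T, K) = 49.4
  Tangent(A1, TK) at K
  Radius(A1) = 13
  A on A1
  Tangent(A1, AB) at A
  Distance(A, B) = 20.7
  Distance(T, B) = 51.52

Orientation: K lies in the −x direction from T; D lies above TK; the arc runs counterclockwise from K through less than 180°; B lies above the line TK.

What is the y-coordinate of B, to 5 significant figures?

34.677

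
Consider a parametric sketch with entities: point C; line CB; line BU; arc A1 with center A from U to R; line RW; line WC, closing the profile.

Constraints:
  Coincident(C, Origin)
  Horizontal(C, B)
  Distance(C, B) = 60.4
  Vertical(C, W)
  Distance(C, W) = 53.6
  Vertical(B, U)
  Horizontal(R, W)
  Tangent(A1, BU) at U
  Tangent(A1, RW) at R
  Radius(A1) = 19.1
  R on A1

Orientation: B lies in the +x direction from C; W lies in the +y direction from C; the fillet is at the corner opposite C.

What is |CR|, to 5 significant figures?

67.666

C is at the origin; C and B share the same y with |CB| = 60.4 and B on the +x side, so B = (60.400, 0.0000). C and W share the same x with |CW| = 53.6 and W on the +y side, so W = (0.0000, 53.600). The virtual corner opposite C is at (60.400, 53.600). Tangency of A1 to BU means the radius AU is perpendicular to BU and A1 meets RW tangentially, so AR is at right angles to RW, with radius 19.1, so the center A sits 19.1 in from both sides at A = (41.300, 34.500). That places the tangent points at U = (60.400, 34.500) on BU and R = (41.300, 53.600) on RW. Then |CR| = |R − C| = 67.666.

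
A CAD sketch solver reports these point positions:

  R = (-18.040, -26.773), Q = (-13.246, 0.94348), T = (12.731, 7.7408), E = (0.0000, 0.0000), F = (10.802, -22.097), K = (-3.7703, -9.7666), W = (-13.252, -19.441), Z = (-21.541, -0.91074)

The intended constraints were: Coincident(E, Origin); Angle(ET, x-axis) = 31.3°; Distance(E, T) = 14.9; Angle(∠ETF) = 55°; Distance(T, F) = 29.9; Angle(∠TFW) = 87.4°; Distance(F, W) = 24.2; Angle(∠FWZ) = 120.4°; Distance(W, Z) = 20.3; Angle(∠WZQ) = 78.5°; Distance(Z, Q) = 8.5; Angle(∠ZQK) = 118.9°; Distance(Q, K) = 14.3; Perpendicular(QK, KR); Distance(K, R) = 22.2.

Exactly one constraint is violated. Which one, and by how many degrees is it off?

Perpendicular(QK, KR) — off by 8.50°.

E = (0.00, 0.00) ✓; ET at 31.30° ✓; |ET| = 14.90 ✓; ∠ETF = 55.00° ✓; |TF| = 29.90 ✓; ∠TFW = 87.40° ✓; |FW| = 24.20 ✓; ∠FWZ = 120.4° ✓; |WZ| = 20.30 ✓; ∠WZQ = 78.50° ✓; |ZQ| = 8.500 ✓; ∠ZQK = 118.9° ✓; |QK| = 14.30 ✓; ∠(QK, KR) = 81.50° ✗; |KR| = 22.20 ✓.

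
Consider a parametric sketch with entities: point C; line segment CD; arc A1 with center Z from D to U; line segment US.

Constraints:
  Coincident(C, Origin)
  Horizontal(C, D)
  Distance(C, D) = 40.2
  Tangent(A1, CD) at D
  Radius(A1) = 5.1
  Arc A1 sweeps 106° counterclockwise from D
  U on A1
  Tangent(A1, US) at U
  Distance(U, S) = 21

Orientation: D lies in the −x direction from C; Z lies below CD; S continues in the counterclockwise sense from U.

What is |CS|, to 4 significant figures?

47.52

C is at the origin; C and D share the same y with |CD| = 40.2 and D on the −x side, so D = (-40.20, 0.000). Tangency of A1 to CD means the radius ZD is perpendicular to CD, so Z = D + (0, -5.1) = (-40.20, -5.100). On A1, D sits at bearing 90° from Z; a 106° counterclockwise sweep puts U at bearing 196°, so U = Z + 5.1·(cos 196°, sin 196°) = (-45.10, -6.506). The tangent condition forces ZU to be normal to US, so US runs along (−sin 196°, cos 196°); with |US| = 21.0, S = (-39.31, -26.69). Then |CS| = |S − C| = 47.52.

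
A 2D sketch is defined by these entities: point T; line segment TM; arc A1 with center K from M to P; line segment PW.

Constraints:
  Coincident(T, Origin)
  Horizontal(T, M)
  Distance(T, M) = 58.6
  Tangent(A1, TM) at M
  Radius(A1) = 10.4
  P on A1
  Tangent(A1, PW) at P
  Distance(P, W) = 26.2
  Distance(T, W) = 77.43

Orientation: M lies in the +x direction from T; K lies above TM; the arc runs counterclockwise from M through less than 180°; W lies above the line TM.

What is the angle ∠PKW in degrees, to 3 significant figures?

68.3°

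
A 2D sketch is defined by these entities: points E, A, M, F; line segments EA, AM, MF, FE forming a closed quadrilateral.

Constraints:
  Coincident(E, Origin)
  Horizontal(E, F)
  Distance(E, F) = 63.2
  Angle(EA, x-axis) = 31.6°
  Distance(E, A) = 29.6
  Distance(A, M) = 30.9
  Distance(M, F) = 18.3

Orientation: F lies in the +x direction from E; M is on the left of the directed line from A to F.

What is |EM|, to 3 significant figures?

58.6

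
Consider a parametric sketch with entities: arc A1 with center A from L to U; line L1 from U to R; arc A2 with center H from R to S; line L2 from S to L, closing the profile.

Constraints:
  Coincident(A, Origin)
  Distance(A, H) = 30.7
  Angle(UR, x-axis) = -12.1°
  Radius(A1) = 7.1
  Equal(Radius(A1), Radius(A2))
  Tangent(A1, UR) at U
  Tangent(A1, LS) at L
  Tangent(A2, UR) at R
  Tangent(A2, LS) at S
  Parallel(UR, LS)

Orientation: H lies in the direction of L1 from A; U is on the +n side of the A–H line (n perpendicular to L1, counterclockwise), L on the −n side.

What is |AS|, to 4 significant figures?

31.51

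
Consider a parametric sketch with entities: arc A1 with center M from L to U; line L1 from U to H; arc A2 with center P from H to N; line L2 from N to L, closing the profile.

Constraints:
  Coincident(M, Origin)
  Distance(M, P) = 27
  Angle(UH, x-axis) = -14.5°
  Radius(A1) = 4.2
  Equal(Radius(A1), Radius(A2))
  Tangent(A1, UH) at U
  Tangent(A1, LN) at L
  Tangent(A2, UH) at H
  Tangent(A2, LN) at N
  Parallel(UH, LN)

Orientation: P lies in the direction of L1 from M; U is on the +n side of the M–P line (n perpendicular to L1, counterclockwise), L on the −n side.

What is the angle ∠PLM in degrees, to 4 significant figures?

81.16°

The slot axis is L1's direction at -14.5°, so u = (cos -14.5°, sin -14.5°) = (0.9681, -0.2504) and n = (−sin -14.5°, cos -14.5°) = (0.2504, 0.9681). M is at the origin and P lies 27.0 along u from M, so P = 27.0·u = (26.14, -6.760). Tangency of A1 to both parallel lines with radius 4.2 puts U and L at M ± 4.2·n: U = (1.052, 4.066), L = (-1.052, -4.066). Then cos ∠PLM = LP·LM / (|LP||LM|), giving 81.16°.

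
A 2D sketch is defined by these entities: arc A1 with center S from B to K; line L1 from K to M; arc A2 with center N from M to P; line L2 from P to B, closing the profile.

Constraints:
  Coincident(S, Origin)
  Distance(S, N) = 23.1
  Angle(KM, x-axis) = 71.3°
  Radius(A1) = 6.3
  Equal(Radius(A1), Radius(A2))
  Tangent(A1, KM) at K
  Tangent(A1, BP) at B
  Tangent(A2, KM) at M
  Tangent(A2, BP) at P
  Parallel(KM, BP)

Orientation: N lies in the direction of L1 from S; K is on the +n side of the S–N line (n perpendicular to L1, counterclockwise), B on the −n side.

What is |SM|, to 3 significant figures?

23.9

Tangency of A1 to both parallel lines with radius 6.3 puts K and B at S ± 6.3·n: K = (-5.97, 2.02), B = (5.97, -2.02). Equal radii place M and P the same way about N: M = N + 6.3·n = (1.44, 23.9), P = N − 6.3·n = (13.4, 19.9). Then |SM| = |M − S| = 23.9.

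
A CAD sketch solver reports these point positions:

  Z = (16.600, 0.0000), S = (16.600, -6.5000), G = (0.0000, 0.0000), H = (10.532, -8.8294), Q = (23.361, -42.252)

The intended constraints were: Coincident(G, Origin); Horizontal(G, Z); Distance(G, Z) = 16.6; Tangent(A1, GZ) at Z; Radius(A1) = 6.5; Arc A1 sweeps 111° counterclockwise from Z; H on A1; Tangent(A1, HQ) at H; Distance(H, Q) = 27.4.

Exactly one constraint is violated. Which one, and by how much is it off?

Distance(H, Q) = 27.4 — off by 8.40.

G = (0.00, 0.00) ✓; G.y = 0.00, Z.y = 0.00 ✓; |GZ| = 16.60 ✓; ∠(SZ, ZG) = 90.00° ✓; |SZ| = 6.500 ✓; bearing(S→H) − bearing(S→Z) = 111.0° ✓; |SH| = 6.500 ✓; ∠(SH, HQ) = 90.00° ✓; |HQ| = 35.80 ✗.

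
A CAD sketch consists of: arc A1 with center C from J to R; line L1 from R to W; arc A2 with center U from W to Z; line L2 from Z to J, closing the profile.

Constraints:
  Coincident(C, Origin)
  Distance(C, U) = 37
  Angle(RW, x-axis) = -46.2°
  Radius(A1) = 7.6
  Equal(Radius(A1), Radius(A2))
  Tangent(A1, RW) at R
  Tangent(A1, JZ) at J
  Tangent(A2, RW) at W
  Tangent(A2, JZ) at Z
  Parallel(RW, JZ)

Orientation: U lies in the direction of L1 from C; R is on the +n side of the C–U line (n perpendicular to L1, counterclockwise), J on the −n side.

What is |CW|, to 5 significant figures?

37.772

Tangency of A1 to both parallel lines with radius 7.6 puts R and J at C ± 7.6·n: R = (5.4854, 5.2603), J = (-5.4854, -5.2603). Equal radii place W and Z the same way about U: W = U + 7.6·n = (31.095, -21.445), Z = U − 7.6·n = (20.124, -31.965). Then |CW| = |W − C| = 37.772.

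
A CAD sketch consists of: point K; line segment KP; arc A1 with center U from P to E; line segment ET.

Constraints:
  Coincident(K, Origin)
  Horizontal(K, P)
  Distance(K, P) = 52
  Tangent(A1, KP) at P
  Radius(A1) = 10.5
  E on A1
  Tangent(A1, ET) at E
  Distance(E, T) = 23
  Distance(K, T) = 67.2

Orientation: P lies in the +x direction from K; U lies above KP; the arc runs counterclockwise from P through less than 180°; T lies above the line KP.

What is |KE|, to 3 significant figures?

63.5

K is at the origin; KP is horizontal with |KP| = 52.0 and P on the +x side, so P = (52.0, 0.00). The tangent condition forces UP to be normal to KP, so U = P + (0, 10.5) = (52.0, 10.5). Since UE ⟂ ET (tangency), |UT| = √(10.5² + 23.0²) = 25.3 regardless of where E sits on A1. So T lies on both circle(K, 67.2) and circle(U, 25.3); the above-KP intersection is T = (57.2, 35.2). E is the foot of the tangent from T: E = (62.2, 12.8).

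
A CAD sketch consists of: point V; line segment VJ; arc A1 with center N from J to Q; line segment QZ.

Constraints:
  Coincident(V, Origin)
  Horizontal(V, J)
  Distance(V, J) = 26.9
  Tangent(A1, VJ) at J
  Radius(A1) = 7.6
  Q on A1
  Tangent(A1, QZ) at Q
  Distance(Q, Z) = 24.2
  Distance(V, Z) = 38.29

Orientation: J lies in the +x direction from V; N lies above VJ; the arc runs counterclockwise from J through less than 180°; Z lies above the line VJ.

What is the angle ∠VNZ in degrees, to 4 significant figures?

91.67°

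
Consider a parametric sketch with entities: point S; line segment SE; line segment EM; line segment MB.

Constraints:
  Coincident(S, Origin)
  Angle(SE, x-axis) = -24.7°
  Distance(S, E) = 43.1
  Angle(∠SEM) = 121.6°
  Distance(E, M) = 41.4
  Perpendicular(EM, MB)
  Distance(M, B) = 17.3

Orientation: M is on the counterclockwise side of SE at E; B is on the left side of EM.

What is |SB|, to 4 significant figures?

66.86

∠SEM = 121.6°, so EM runs at -24.7° + (180° − 121.6°) = 33.70° from the x-axis; with |EM| = 41.4, M = E + 41.4·(cos 33.70°, sin 33.70°) = (73.60, 4.960). EM ⟂ MB; with |MB| = 17.3 on the left of EM, B = M + 17.3·(-0.5548, 0.8320) = (64.00, 19.35). Then |SB| = |B − S| = 66.86.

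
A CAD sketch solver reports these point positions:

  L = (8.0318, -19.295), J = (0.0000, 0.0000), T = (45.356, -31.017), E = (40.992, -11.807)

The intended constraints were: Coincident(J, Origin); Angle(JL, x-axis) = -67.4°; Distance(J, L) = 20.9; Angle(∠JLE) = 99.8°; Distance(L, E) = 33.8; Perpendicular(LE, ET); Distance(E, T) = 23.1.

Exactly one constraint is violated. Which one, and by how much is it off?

Distance(E, T) = 23.1 — off by 3.40.

J = (0.00, 0.00) ✓; JL at -67.40° ✓; |JL| = 20.90 ✓; ∠JLE = 99.80° ✓; |LE| = 33.80 ✓; ∠(LE, ET) = 90.00° ✓; |ET| = 19.70 ✗.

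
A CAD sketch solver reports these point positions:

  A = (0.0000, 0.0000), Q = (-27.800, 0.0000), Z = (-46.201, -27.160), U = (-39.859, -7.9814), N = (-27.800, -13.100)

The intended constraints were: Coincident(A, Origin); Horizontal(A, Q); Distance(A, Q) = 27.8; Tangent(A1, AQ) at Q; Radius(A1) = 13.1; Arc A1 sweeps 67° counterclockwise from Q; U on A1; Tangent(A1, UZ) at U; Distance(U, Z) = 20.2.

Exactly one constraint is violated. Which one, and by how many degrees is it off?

Tangent(A1, UZ) at U — off by 4.70°.

A = (0.00, 0.00) ✓; A.y = 0.00, Q.y = 0.00 ✓; |AQ| = 27.80 ✓; ∠(NQ, QA) = 90.00° ✓; |NQ| = 13.10 ✓; bearing(N→U) − bearing(N→Q) = 67.00° ✓; |NU| = 13.10 ✓; ∠(NU, UZ) = 85.30° ✗; |UZ| = 20.20 ✓.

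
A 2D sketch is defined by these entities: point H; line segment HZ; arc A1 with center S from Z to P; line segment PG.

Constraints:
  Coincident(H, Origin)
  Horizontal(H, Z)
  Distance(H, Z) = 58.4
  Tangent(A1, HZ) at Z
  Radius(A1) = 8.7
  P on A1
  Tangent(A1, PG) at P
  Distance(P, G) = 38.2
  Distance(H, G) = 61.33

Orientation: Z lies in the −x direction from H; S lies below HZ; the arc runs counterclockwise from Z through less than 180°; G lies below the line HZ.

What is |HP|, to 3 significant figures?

66.8

Checks: |SP| = 8.700 ✓; ∠(SP, PG) = 90.00° ✓; |PG| = 38.20 ✓; |HG| = 61.33 ✓.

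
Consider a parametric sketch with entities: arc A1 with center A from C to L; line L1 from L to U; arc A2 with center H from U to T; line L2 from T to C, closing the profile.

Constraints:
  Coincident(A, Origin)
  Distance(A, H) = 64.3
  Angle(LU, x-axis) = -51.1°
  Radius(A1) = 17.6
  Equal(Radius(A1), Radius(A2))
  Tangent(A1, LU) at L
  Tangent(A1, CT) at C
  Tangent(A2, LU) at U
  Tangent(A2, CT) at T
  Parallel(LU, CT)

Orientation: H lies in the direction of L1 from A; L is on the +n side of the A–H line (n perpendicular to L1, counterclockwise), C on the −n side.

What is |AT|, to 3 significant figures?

66.7

The slot axis is L1's direction at -51.1°, so u = (cos -51.1°, sin -51.1°) = (0.628, -0.778) and n = (−sin -51.1°, cos -51.1°) = (0.778, 0.628). A is at the origin and H lies 64.3 along u from A, so H = 64.3·u = (40.4, -50.0). Tangency of A1 to both parallel lines with radius 17.6 puts L and C at A ± 17.6·n: L = (13.7, 11.1), C = (-13.7, -11.1). Equal radii place U and T the same way about H: U = H + 17.6·n = (54.1, -39.0), T = H − 17.6·n = (26.7, -61.1). Then |AT| = |T − A| = 66.7.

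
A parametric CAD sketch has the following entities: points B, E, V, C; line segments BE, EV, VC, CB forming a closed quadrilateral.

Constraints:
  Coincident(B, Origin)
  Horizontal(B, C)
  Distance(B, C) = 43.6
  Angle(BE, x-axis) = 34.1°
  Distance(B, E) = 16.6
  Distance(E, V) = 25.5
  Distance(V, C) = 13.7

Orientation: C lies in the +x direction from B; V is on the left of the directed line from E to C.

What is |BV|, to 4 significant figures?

41.07

Checks: |EV| = 25.50 ✓; |VC| = 13.70 ✓.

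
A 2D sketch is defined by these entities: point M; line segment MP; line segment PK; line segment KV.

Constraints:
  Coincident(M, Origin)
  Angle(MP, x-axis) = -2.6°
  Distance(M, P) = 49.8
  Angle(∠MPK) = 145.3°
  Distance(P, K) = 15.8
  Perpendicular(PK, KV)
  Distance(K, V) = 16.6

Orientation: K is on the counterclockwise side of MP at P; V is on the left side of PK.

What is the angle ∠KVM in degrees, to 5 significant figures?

101.70°

∠MPK = 145.3°, so PK runs at -2.6° + (180° − 145.3°) = 32.100° from the x-axis; with |PK| = 15.8, K = P + 15.8·(cos 32.100°, sin 32.100°) = (63.133, 6.1370). PK is perpendicular to KV; with |KV| = 16.6 on the left of PK, V = K + 16.6·(-0.53140, 0.84712) = (54.312, 20.199). Then cos ∠KVM = VK·VM / (|VK||VM|), giving 101.70°.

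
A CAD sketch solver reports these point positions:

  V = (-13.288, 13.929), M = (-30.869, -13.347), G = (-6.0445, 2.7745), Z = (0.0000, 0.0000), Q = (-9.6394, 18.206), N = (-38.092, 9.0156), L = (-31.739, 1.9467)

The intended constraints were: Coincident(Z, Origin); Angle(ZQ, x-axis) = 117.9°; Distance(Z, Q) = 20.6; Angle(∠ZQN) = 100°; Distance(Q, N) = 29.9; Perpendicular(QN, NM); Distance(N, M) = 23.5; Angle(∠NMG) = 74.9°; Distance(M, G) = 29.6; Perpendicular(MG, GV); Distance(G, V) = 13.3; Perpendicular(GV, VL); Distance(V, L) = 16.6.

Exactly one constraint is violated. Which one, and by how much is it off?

Distance(V, L) = 16.6 — off by 5.40.

Z = (0.00, 0.00) ✓; ZQ at 117.9° ✓; |ZQ| = 20.60 ✓; ∠ZQN = 100.0° ✓; |QN| = 29.90 ✓; ∠(QN, NM) = 90.00° ✓; |NM| = 23.50 ✓; ∠NMG = 74.90° ✓; |MG| = 29.60 ✓; ∠(MG, GV) = 90.00° ✓; |GV| = 13.30 ✓; ∠(GV, VL) = 90.00° ✓; |VL| = 22.00 ✗.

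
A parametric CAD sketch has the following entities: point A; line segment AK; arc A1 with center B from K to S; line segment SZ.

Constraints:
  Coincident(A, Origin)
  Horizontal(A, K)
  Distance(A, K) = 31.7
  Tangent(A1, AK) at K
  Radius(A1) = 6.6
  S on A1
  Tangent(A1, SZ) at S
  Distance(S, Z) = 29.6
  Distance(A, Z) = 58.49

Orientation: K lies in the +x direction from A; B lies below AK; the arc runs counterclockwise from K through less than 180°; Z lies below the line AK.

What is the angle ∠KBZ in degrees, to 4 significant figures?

144.0°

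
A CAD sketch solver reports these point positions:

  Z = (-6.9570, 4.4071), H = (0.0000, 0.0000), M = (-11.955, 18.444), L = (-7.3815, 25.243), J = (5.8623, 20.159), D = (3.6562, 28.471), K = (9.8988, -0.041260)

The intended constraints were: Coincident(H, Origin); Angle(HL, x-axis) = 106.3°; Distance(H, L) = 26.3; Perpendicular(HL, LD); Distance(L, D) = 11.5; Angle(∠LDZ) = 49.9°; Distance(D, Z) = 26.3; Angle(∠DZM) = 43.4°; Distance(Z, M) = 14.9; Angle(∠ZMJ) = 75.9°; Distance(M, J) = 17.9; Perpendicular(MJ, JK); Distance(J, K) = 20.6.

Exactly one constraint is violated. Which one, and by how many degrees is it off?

Perpendicular(MJ, JK) — off by 5.80°.

H = (0.00, 0.00) ✓; HL at 106.3° ✓; |HL| = 26.30 ✓; ∠(HL, LD) = 90.00° ✓; |LD| = 11.50 ✓; ∠LDZ = 49.90° ✓; |DZ| = 26.30 ✓; ∠DZM = 43.40° ✓; |ZM| = 14.90 ✓; ∠ZMJ = 75.90° ✓; |MJ| = 17.90 ✓; ∠(MJ, JK) = 84.20° ✗; |JK| = 20.60 ✓.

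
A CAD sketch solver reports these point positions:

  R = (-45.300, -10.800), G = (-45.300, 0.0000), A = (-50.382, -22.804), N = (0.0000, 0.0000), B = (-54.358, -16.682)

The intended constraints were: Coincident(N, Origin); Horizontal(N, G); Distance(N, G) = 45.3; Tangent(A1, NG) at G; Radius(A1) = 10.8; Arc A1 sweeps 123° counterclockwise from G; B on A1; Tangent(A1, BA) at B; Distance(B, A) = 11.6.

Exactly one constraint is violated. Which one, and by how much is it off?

Distance(B, A) = 11.6 — off by 4.30.

N = (0.00, 0.00) ✓; N.y = 0.00, G.y = 0.00 ✓; |NG| = 45.30 ✓; ∠(RG, GN) = 90.00° ✓; |RG| = 10.80 ✓; bearing(R→B) − bearing(R→G) = 123.0° ✓; |RB| = 10.80 ✓; ∠(RB, BA) = 90.00° ✓; |BA| = 7.300 ✗.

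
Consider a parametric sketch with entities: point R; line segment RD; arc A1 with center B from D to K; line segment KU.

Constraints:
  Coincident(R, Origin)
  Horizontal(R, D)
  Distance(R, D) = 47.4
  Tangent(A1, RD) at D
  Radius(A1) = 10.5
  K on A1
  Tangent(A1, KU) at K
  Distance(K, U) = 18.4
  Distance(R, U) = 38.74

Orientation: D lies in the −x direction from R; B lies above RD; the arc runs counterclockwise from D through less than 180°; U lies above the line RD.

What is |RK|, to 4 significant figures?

38.24

R is at the origin; RD is horizontal with |RD| = 47.4 and D on the −x side, so D = (-47.40, 0.000). A1 meets RD tangentially, so BD is at right angles to RD, so B = D + (0, 10.5) = (-47.40, 10.50). Since BK ⟂ KU (tangency), |BU| = √(10.5² + 18.4²) = 21.19 regardless of where K sits on A1. So U lies on both circle(R, 38.74) and circle(B, 21.19); the above-RD intersection is U = (-30.74, 23.58). K is the foot of the tangent from U: K = (-37.68, 6.540).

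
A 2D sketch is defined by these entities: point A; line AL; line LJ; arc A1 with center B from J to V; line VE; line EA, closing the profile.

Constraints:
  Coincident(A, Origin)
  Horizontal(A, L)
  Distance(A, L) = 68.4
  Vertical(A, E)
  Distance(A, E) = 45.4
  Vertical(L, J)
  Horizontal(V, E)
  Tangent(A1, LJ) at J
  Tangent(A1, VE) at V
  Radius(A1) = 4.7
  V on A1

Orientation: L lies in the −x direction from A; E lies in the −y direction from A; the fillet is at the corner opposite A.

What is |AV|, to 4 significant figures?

78.22

A is at the origin; A and L share the same y with |AL| = 68.4 and L on the −x side, so L = (-68.40, 0.000). A and E share the same x with |AE| = 45.4 and E on the −y side, so E = (0.000, -45.40). The virtual corner opposite A is at (-68.40, -45.40). A1 meets LJ tangentially, so BJ is at right angles to LJ and the tangent condition forces BV to be normal to VE, with radius 4.7, so the center B sits 4.7 in from both sides at B = (-63.70, -40.70). That places the tangent points at J = (-68.40, -40.70) on LJ and V = (-63.70, -45.40) on VE. Then |AV| = |V − A| = 78.22.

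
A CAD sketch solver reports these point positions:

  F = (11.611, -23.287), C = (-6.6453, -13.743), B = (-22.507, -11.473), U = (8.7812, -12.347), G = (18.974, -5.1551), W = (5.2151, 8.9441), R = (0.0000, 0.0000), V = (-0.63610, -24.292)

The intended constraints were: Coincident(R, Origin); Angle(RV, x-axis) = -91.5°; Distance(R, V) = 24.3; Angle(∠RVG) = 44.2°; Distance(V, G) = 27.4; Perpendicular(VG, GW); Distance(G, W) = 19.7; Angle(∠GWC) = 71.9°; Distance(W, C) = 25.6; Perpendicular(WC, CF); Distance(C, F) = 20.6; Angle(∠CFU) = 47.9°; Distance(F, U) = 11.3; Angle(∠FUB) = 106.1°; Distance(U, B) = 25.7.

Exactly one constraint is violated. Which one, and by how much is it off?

Distance(U, B) = 25.7 — off by 5.60.

R = (0.00, 0.00) ✓; RV at -91.50° ✓; |RV| = 24.30 ✓; ∠RVG = 44.20° ✓; |VG| = 27.40 ✓; ∠(VG, GW) = 90.00° ✓; |GW| = 19.70 ✓; ∠GWC = 71.90° ✓; |WC| = 25.60 ✓; ∠(WC, CF) = 90.00° ✓; |CF| = 20.60 ✓; ∠CFU = 47.90° ✓; |FU| = 11.30 ✓; ∠FUB = 106.1° ✓; |UB| = 31.30 ✗.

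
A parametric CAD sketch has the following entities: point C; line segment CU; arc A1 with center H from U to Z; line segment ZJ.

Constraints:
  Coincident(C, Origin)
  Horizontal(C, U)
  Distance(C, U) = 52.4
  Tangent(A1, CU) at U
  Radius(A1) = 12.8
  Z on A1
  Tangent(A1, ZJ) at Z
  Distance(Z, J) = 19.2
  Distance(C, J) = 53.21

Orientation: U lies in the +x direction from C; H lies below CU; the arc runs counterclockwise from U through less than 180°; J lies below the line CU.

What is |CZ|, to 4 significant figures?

42.09

Checks: |HZ| = 12.80 ✓; ∠(HZ, ZJ) = 90.00° ✓; |ZJ| = 19.20 ✓; |CJ| = 53.21 ✓.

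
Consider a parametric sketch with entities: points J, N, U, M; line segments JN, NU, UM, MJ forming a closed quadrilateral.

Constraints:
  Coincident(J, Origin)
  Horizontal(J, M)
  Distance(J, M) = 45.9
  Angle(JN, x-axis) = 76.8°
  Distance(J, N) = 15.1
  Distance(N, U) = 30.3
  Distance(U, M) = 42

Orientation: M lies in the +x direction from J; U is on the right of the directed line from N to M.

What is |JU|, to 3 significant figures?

16.9

Checks: |NU| = 30.30 ✓; |UM| = 42.00 ✓.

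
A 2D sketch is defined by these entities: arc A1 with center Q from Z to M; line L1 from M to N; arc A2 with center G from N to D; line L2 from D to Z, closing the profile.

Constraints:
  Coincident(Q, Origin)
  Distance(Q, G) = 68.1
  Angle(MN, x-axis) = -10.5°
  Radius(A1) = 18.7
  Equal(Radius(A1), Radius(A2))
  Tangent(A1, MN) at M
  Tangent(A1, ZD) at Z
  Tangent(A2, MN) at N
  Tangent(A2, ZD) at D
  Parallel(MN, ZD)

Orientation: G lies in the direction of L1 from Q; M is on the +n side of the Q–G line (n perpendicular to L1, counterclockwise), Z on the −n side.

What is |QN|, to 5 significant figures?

70.621

The slot axis is L1's direction at -10.5°, so u = (cos -10.5°, sin -10.5°) = (0.98325, -0.18224) and n = (−sin -10.5°, cos -10.5°) = (0.18224, 0.98325). Q is at the origin and G lies 68.1 along u from Q, so G = 68.1·u = (66.960, -12.410). Tangency of A1 to both parallel lines with radius 18.7 puts M and Z at Q ± 18.7·n: M = (3.4078, 18.387), Z = (-3.4078, -18.387). Equal radii place N and D the same way about G: N = G + 18.7·n = (70.367, 5.9766), D = G − 18.7·n = (63.552, -30.797). Then |QN| = |N − Q| = 70.621.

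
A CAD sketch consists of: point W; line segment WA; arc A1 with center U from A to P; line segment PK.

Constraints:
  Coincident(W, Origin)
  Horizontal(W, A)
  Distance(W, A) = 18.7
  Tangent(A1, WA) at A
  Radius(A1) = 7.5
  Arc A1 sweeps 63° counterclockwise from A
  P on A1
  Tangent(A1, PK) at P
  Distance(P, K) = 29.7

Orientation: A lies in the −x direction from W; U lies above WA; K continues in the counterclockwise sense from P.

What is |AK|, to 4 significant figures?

36.61

W is at the origin; WA is horizontal with |WA| = 18.7 and A on the −x side, so A = (-18.70, 0.000). A1 meets WA tangentially, so UA is at right angles to WA, so U = A + (0, 7.5) = (-18.70, 7.500). On A1, A sits at bearing -90° from U; a 63° counterclockwise sweep puts P at bearing -27°, so P = U + 7.5·(cos -27°, sin -27°) = (-12.02, 4.095). Tangency of A1 to PK means the radius UP is perpendicular to PK, so PK runs along (−sin -27°, cos -27°); with |PK| = 29.7, K = (1.466, 30.56). Then |AK| = |K − A| = 36.61.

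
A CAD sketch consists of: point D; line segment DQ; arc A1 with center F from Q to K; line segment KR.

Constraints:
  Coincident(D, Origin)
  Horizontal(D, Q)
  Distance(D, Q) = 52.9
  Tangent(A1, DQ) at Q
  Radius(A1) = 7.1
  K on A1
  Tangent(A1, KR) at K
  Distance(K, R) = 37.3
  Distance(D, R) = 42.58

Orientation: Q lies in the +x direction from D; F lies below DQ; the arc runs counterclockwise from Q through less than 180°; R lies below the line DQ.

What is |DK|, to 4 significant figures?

47.15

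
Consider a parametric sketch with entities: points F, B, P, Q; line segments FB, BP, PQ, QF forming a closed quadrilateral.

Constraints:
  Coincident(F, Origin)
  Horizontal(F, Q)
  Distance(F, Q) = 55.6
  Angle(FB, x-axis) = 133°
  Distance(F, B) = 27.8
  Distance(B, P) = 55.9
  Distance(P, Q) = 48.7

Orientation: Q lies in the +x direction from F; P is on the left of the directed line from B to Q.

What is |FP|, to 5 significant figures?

53.543

F is at the origin; F and Q share the same y with |FQ| = 55.6 and Q in +x, so Q = (55.6, 0). FB runs at 133.0° with |FB| = 27.8, so B = (-18.960, 20.332). P is determined by |BP| = 55.9 and |PQ| = 48.7 together: it lies at the intersection of circle(B, 55.9) and circle(Q, 48.7). With |BQ| = 77.282, the foot of the radical line on BQ is 43.514 from B and the perpendicular offset is √(55.9² − 43.514²) = 35.091. Taking the left-of-BQ solution: P = (32.253, 42.739).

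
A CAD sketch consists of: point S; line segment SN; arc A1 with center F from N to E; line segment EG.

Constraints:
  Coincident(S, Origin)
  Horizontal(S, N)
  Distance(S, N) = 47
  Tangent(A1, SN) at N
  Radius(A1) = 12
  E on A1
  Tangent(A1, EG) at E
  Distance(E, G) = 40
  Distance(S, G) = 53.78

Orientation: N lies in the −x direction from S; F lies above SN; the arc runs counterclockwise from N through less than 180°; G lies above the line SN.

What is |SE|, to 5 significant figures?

36.509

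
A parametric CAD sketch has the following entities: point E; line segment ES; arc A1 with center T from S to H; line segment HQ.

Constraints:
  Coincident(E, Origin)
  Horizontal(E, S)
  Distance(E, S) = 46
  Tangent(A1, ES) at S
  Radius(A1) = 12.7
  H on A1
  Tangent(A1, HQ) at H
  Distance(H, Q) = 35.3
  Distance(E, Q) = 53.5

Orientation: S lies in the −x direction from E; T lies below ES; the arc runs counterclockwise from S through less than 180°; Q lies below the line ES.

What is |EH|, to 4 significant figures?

58.77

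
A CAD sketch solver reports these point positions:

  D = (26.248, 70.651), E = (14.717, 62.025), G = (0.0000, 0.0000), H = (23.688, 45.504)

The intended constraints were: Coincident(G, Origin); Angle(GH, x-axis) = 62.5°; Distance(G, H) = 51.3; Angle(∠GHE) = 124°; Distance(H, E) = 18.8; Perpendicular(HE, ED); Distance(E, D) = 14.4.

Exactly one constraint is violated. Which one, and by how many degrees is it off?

Perpendicular(HE, ED) — off by 8.30°.

G = (0.00, 0.00) ✓; GH at 62.50° ✓; |GH| = 51.30 ✓; ∠GHE = 124.0° ✓; |HE| = 18.80 ✓; ∠(HE, ED) = 81.70° ✗; |ED| = 14.40 ✓.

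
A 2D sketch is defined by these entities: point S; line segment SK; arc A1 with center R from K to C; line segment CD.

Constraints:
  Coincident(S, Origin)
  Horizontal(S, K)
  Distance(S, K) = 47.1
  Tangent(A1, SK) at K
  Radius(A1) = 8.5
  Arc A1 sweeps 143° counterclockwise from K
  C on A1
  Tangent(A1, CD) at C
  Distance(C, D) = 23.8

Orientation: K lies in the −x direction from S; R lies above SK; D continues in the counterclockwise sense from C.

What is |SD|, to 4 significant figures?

67.80

S is at the origin; SK is horizontal with |SK| = 47.1 and K on the −x side, so K = (-47.10, 0.000). A1 meets SK tangentially, so RK is at right angles to SK, so R = K + (0, 8.5) = (-47.10, 8.500). On A1, K sits at bearing -90° from R; a 143° counterclockwise sweep puts C at bearing 53°, so C = R + 8.5·(cos 53°, sin 53°) = (-41.98, 15.29). The tangent condition forces RC to be normal to CD, so CD runs along (−sin 53°, cos 53°); with |CD| = 23.8, D = (-60.99, 29.61). Then |SD| = |D − S| = 67.80.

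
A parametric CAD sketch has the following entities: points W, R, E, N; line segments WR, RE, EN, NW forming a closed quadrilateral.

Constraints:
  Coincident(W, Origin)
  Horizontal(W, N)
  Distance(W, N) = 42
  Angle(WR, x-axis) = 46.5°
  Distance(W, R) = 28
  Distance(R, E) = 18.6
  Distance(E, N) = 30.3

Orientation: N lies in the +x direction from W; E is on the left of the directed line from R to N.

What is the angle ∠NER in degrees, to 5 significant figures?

72.707°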